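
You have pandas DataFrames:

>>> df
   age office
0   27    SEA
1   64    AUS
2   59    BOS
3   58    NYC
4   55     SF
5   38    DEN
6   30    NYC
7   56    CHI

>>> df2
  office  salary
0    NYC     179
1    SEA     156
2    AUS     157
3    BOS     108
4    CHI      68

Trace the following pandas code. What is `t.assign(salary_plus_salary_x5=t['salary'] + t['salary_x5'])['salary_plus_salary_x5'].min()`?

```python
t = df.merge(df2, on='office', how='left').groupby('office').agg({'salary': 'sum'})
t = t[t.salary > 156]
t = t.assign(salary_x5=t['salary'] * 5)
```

merge on 'office' (how='left') → 8 rows:
   age office  salary
0   27    SEA   156.0
1   64    AUS   157.0
2   59    BOS   108.0
3   58    NYC   179.0
4   55     SF     NaN
5   38    DEN     NaN
6   30    NYC   179.0
7   56    CHI    68.0
group by office, sum of salary:
        salary
office        
AUS      157.0
BOS      108.0
CHI       68.0
DEN        0.0
NYC      358.0
SEA      156.0
SF         0.0
filter rows where salary > 156:
        salary
office        
AUS      157.0
NYC      358.0
add column salary_x5 = t['salary'] * 5:
        salary  salary_x5
office                   
AUS      157.0      785.0
NYC      358.0     1790.0
add column salary_plus_salary_x5 = t['salary'] + t['salary_x5']:
        salary  salary_x5  salary_plus_salary_x5
office                                          
AUS      157.0      785.0                  942.0
NYC      358.0     1790.0                 2148.0
Reading off the min of column 'salary_plus_salary_x5', we get 942.0.

942.0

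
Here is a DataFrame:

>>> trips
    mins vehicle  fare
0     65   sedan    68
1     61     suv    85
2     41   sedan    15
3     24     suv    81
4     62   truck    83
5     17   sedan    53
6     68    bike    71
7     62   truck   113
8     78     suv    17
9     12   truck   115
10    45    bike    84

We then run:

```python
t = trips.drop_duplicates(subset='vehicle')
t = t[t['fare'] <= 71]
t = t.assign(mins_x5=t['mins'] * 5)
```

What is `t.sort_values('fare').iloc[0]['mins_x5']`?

drop duplicate vehicle (keep=first):
   mins vehicle  fare
0    65   sedan    68
1    61     suv    85
4    62   truck    83
6    68    bike    71
filter rows where fare <= 71:
   mins vehicle  fare
0    65   sedan    68
6    68    bike    71
add column mins_x5 = t['mins'] * 5:
   mins vehicle  fare  mins_x5
0    65   sedan    68      325
6    68    bike    71      340
sort by fare:
   mins vehicle  fare  mins_x5
0    65   sedan    68      325
6    68    bike    71      340
Finally, value at position 0, column 'mins_x5' = 325.

325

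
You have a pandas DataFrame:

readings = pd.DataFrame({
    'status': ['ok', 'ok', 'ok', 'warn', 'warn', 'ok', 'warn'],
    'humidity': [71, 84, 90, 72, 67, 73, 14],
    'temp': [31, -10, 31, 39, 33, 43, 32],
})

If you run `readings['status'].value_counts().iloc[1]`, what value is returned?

3

value_counts of status:
status
ok      4
warn    3
Name: count, dtype: int64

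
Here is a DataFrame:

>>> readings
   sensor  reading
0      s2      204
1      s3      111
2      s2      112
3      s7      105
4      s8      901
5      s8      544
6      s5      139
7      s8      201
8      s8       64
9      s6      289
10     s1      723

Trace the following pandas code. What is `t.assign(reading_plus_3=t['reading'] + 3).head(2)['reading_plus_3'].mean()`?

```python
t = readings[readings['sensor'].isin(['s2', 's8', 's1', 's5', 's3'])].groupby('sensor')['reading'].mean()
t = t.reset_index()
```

filter rows where sensor in ['s2', 's8', 's1', 's5', 's3']:
   sensor  reading
0      s2      204
1      s3      111
2      s2      112
4      s8      901
5      s8      544
6      s5      139
7      s8      201
8      s8       64
10     s1      723
group by sensor, mean of reading:
sensor
s1    723.0
s2    158.0
s3    111.0
s5    139.0
s8    427.5
Name: reading, dtype: float64
reset_index():
  sensor  reading
0     s1    723.0
1     s2    158.0
2     s3    111.0
3     s5    139.0
4     s8    427.5
add column reading_plus_3 = t['reading'] + 3:
  sensor  reading  reading_plus_3
0     s1    723.0           726.0
1     s2    158.0           161.0
2     s3    111.0           114.0
3     s5    139.0           142.0
4     s8    427.5           430.5
take first 2 rows:
  sensor  reading  reading_plus_3
0     s1    723.0           726.0
1     s2    158.0           161.0
Hence 443.5.

443.5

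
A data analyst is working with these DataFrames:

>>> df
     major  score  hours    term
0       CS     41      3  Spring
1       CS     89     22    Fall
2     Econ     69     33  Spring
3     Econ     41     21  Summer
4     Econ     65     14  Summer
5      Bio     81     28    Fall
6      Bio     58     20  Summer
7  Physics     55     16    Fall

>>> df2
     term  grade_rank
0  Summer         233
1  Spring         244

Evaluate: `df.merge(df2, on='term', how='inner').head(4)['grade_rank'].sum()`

merge on 'term' (how='inner') → 5 rows:
  major  score  hours    term  grade_rank
0    CS     41      3  Spring         244
1  Econ     69     33  Spring         244
2  Econ     41     21  Summer         233
3  Econ     65     14  Summer         233
4   Bio     58     20  Summer         233
take first 4 rows:
  major  score  hours    term  grade_rank
0    CS     41      3  Spring         244
1  Econ     69     33  Spring         244
2  Econ     41     21  Summer         233
3  Econ     65     14  Summer         233
So sum() = 954.

954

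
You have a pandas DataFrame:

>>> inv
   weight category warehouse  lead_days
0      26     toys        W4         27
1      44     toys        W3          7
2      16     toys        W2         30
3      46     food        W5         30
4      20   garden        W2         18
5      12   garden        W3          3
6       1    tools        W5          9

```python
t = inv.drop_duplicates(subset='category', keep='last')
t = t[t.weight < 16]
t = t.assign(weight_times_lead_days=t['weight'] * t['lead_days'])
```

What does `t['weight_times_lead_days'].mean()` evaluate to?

drop duplicate category (keep=last):
   weight category warehouse  lead_days
2      16     toys        W2         30
3      46     food        W5         30
5      12   garden        W3          3
6       1    tools        W5          9
filter rows where weight < 16:
   weight category warehouse  lead_days
5      12   garden        W3          3
6       1    tools        W5          9
add column weight_times_lead_days = t['weight'] * t['lead_days']:
   weight category warehouse  lead_days  weight_times_lead_days
5      12   garden        W3          3                      36
6       1    tools        W5          9                       9

22.5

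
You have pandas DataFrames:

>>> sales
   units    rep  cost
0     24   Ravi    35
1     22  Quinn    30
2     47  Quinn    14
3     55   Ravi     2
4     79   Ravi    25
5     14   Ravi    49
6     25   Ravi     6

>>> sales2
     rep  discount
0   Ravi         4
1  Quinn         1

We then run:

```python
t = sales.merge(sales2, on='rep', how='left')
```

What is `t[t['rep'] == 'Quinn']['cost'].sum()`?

44

merge on 'rep' (how='left') → 7 rows:
   units    rep  cost  discount
0     24   Ravi    35         4
1     22  Quinn    30         1
2     47  Quinn    14         1
3     55   Ravi     2         4
4     79   Ravi    25         4
5     14   Ravi    49         4
6     25   Ravi     6         4
filter rows where rep == 'Quinn':
   units    rep  cost  discount
1     22  Quinn    30         1
2     47  Quinn    14         1
Reading off the sum of column 'cost', we get 44.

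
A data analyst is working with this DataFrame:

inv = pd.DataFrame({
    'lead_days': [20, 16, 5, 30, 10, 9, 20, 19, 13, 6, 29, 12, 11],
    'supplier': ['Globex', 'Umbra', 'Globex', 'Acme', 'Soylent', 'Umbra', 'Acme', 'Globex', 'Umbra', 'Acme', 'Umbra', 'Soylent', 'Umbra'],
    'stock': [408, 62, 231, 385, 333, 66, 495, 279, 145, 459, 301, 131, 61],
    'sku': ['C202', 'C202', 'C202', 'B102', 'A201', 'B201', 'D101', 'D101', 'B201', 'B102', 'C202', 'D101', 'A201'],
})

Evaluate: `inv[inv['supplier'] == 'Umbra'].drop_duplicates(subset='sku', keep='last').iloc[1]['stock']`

filter rows where supplier == 'Umbra':
    lead_days supplier  stock   sku
1          16    Umbra     62  C202
5           9    Umbra     66  B201
8          13    Umbra    145  B201
10         29    Umbra    301  C202
12         11    Umbra     61  A201
drop duplicate sku (keep=last):
    lead_days supplier  stock   sku
8          13    Umbra    145  B201
10         29    Umbra    301  C202
12         11    Umbra     61  A201
Hence 301.

301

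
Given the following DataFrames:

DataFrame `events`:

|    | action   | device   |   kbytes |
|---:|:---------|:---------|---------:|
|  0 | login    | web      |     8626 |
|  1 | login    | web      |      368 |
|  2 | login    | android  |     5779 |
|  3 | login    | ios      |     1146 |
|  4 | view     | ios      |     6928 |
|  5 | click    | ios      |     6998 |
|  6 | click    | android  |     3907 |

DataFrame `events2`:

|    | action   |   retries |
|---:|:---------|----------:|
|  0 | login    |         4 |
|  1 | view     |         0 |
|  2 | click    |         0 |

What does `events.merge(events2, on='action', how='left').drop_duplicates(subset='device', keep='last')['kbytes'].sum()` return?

11273

merge on 'action' (how='left') → 7 rows:
  action   device  kbytes  retries
0  login      web    8626        4
1  login      web     368        4
2  login  android    5779        4
3  login      ios    1146        4
4   view      ios    6928        0
5  click      ios    6998        0
6  click  android    3907        0
drop duplicate device (keep=last):
  action   device  kbytes  retries
1  login      web     368        4
5  click      ios    6998        0
6  click  android    3907        0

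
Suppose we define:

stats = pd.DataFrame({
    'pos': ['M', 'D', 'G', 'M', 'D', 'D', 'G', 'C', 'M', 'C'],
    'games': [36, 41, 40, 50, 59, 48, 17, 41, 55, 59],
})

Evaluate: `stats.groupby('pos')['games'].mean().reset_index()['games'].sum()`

174.833333333

group by pos, mean of games:
pos
C    50.000000
D    49.333333
G    28.500000
M    47.000000
Name: games, dtype: float64
reset_index():
  pos      games
0   C  50.000000
1   D  49.333333
2   G  28.500000
3   M  47.000000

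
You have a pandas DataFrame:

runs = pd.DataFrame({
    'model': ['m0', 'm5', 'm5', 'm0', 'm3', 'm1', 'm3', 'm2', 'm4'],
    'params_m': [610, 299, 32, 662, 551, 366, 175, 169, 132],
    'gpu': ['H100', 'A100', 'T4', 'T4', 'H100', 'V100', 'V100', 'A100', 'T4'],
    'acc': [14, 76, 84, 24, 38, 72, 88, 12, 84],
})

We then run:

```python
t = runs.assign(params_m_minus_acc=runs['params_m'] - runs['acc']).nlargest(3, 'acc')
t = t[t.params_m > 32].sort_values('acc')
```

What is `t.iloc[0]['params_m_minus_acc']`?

add column params_m_minus_acc = runs['params_m'] - runs['acc']:
  model  params_m   gpu  acc  params_m_minus_acc
0    m0       610  H100   14                 596
1    m5       299  A100   76                 223
2    m5        32    T4   84                 -52
3    m0       662    T4   24                 638
4    m3       551  H100   38                 513
5    m1       366  V100   72                 294
6    m3       175  V100   88                  87
7    m2       169  A100   12                 157
8    m4       132    T4   84                  48
take 3 rows with largest acc:
  model  params_m   gpu  acc  params_m_minus_acc
6    m3       175  V100   88                  87
2    m5        32    T4   84                 -52
8    m4       132    T4   84                  48
filter rows where params_m > 32:
  model  params_m   gpu  acc  params_m_minus_acc
6    m3       175  V100   88                  87
8    m4       132    T4   84                  48
sort by acc:
  model  params_m   gpu  acc  params_m_minus_acc
8    m4       132    T4   84                  48
6    m3       175  V100   88                  87
Hence 48.

48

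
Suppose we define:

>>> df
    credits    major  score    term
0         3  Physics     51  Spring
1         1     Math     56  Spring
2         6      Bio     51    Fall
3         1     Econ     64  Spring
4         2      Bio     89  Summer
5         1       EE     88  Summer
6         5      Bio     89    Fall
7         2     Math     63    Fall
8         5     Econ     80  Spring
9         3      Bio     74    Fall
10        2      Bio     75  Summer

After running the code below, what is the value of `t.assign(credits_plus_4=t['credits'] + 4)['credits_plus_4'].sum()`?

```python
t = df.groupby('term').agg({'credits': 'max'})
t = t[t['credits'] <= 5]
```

15

group by term, max of credits:
        credits
term           
Fall          6
Spring        5
Summer        2
filter rows where credits <= 5:
        credits
term           
Spring        5
Summer        2
add column credits_plus_4 = t['credits'] + 4:
        credits  credits_plus_4
term                           
Spring        5               9
Summer        2               6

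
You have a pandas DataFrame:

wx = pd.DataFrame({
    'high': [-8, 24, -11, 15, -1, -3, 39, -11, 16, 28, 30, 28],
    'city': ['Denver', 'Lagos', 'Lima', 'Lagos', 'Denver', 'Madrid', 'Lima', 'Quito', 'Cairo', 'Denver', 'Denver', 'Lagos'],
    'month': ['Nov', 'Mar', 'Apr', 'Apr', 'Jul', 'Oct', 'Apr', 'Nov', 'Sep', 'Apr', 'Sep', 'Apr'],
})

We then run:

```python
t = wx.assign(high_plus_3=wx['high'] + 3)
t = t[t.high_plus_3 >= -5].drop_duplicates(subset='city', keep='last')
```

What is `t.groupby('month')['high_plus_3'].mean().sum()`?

62.5

add column high_plus_3 = wx['high'] + 3:
    high    city month  high_plus_3
0     -8  Denver   Nov           -5
1     24   Lagos   Mar           27
2    -11    Lima   Apr           -8
3     15   Lagos   Apr           18
4     -1  Denver   Jul            2
5     -3  Madrid   Oct            0
6     39    Lima   Apr           42
7    -11   Quito   Nov           -8
8     16   Cairo   Sep           19
9     28  Denver   Apr           31
10    30  Denver   Sep           33
11    28   Lagos   Apr           31
filter rows where high_plus_3 >= -5:
    high    city month  high_plus_3
0     -8  Denver   Nov           -5
1     24   Lagos   Mar           27
3     15   Lagos   Apr           18
4     -1  Denver   Jul            2
5     -3  Madrid   Oct            0
6     39    Lima   Apr           42
8     16   Cairo   Sep           19
9     28  Denver   Apr           31
10    30  Denver   Sep           33
11    28   Lagos   Apr           31
drop duplicate city (keep=last):
    high    city month  high_plus_3
5     -3  Madrid   Oct            0
6     39    Lima   Apr           42
8     16   Cairo   Sep           19
10    30  Denver   Sep           33
11    28   Lagos   Apr           31
group by month, mean of high_plus_3:
month
Apr    36.5
Oct     0.0
Sep    26.0
Name: high_plus_3, dtype: float64
So sum() = 62.5.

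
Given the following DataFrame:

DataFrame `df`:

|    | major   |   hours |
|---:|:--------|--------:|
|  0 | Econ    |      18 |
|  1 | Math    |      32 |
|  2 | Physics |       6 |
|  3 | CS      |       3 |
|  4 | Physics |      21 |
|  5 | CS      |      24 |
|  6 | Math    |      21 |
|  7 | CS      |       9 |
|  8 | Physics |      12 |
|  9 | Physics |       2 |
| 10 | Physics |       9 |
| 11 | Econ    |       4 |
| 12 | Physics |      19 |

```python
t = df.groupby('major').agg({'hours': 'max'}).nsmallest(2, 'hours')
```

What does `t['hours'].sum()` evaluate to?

39

group by major, max of hours:
         hours
major         
CS          24
Econ        18
Math        32
Physics     21
take 2 rows with smallest hours:
         hours
major         
Econ        18
Physics     21
So sum() = 39.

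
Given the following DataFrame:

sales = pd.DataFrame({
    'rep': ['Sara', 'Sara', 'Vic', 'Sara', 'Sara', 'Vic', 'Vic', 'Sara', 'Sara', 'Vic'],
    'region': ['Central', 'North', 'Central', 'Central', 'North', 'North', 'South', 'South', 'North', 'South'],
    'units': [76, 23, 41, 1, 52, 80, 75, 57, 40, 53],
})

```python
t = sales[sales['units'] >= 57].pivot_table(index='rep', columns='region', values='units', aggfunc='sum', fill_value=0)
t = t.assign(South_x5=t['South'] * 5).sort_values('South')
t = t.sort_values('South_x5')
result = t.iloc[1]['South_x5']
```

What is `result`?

filter rows where units >= 57:
    rep   region  units
0  Sara  Central     76
5   Vic    North     80
6   Vic    South     75
7  Sara    South     57
pivot: rows=rep, cols=region, sum(units):
region  Central  North  South
rep                          
Sara         76      0     57
Vic           0     80     75
add column South_x5 = t['South'] * 5:
region  Central  North  South  South_x5
rep                                    
Sara         76      0     57       285
Vic           0     80     75       375
sort by South:
region  Central  North  South  South_x5
rep                                    
Sara         76      0     57       285
Vic           0     80     75       375
sort by South_x5:
region  Central  North  South  South_x5
rep                                    
Sara         76      0     57       285
Vic           0     80     75       375
Then the value at position 1, column 'South_x5': 375

375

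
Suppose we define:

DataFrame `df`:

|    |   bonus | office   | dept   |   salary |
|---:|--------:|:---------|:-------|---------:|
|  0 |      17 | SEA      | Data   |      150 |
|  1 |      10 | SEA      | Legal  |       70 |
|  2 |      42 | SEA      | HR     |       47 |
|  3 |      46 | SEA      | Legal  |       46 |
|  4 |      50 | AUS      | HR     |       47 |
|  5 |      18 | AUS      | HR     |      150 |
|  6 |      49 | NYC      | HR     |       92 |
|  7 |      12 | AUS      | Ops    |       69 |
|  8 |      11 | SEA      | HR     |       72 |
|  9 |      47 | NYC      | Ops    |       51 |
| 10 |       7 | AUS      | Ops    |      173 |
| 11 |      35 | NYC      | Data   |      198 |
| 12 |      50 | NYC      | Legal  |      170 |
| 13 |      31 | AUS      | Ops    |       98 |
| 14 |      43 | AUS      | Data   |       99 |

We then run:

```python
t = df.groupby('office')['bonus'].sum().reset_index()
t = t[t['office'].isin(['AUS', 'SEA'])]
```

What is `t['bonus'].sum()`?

287

group by office, sum of bonus:
office
AUS    161
NYC    181
SEA    126
Name: bonus, dtype: int64
reset_index():
  office  bonus
0    AUS    161
1    NYC    181
2    SEA    126
filter rows where office in ['AUS', 'SEA']:
  office  bonus
0    AUS    161
2    SEA    126
Taking the sum of column 'bonus' gives 287.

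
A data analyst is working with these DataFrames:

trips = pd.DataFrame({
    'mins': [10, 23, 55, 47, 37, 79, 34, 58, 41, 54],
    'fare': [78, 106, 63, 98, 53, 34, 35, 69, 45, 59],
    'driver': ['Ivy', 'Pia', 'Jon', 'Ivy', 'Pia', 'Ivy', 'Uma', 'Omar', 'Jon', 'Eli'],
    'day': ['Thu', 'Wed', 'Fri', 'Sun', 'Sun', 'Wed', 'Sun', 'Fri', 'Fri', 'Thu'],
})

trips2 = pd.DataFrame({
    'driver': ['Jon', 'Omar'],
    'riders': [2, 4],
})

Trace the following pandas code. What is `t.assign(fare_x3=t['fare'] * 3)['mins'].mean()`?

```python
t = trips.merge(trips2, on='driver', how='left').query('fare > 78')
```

merge on 'driver' (how='left') → 10 rows:
   mins  fare driver  day  riders
0    10    78    Ivy  Thu     NaN
1    23   106    Pia  Wed     NaN
2    55    63    Jon  Fri     2.0
3    47    98    Ivy  Sun     NaN
4    37    53    Pia  Sun     NaN
5    79    34    Ivy  Wed     NaN
6    34    35    Uma  Sun     NaN
7    58    69   Omar  Fri     4.0
8    41    45    Jon  Fri     2.0
9    54    59    Eli  Thu     NaN
filter rows where fare > 78:
   mins  fare driver  day  riders
1    23   106    Pia  Wed     NaN
3    47    98    Ivy  Sun     NaN
add column fare_x3 = t['fare'] * 3:
   mins  fare driver  day  riders  fare_x3
1    23   106    Pia  Wed     NaN      318
3    47    98    Ivy  Sun     NaN      294
Then the mean of column 'mins': 35.0

35.0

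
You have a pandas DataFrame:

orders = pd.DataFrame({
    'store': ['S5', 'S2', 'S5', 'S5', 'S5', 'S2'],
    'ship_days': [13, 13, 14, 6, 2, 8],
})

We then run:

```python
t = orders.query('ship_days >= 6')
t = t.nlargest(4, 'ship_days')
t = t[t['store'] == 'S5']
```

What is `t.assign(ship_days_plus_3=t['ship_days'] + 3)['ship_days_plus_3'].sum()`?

filter rows where ship_days >= 6:
  store  ship_days
0    S5         13
1    S2         13
2    S5         14
3    S5          6
5    S2          8
take 4 rows with largest ship_days:
  store  ship_days
2    S5         14
0    S5         13
1    S2         13
5    S2          8
filter rows where store == 'S5':
  store  ship_days
2    S5         14
0    S5         13
add column ship_days_plus_3 = t['ship_days'] + 3:
  store  ship_days  ship_days_plus_3
2    S5         14                17
0    S5         13                16
Reading off the sum of column 'ship_days_plus_3', we get 33.

33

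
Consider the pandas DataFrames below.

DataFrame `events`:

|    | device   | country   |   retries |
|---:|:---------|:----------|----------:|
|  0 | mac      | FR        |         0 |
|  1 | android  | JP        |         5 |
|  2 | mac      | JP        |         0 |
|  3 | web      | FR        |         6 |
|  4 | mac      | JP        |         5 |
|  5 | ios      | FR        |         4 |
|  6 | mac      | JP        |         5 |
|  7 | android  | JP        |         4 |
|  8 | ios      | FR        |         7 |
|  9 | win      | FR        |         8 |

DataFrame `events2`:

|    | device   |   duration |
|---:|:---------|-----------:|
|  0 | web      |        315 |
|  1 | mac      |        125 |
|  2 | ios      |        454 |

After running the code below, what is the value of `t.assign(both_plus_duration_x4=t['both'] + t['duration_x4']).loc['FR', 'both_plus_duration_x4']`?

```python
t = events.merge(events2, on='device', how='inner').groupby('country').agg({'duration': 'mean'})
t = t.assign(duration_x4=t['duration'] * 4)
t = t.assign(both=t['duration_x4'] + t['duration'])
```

merge on 'device' (how='inner') → 7 rows:
  device country  retries  duration
0    mac      FR        0       125
1    mac      JP        0       125
2    web      FR        6       315
3    mac      JP        5       125
4    ios      FR        4       454
5    mac      JP        5       125
6    ios      FR        7       454
group by country, mean of duration:
         duration
country          
FR          337.0
JP          125.0
add column duration_x4 = t['duration'] * 4:
         duration  duration_x4
country                       
FR          337.0       1348.0
JP          125.0        500.0
add column both = t['duration_x4'] + t['duration']:
         duration  duration_x4    both
country                               
FR          337.0       1348.0  1685.0
JP          125.0        500.0   625.0
add column both_plus_duration_x4 = t['both'] + t['duration_x4']:
         duration  duration_x4    both  both_plus_duration_x4
country                                                      
FR          337.0       1348.0  1685.0                 3033.0
JP          125.0        500.0   625.0                 1125.0
Then the value at row 'FR', column 'both_plus_duration_x4': 3033.0

3033.0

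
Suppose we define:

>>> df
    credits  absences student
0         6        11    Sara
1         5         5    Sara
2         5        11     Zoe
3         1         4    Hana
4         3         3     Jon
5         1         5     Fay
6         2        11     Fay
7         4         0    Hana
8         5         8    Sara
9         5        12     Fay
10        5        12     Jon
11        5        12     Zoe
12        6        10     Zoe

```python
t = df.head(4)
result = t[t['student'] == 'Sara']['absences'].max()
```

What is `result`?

11

take first 4 rows:
   credits  absences student
0        6        11    Sara
1        5         5    Sara
2        5        11     Zoe
3        1         4    Hana
filter rows where student == 'Sara':
   credits  absences student
0        6        11    Sara
1        5         5    Sara
So max() = 11.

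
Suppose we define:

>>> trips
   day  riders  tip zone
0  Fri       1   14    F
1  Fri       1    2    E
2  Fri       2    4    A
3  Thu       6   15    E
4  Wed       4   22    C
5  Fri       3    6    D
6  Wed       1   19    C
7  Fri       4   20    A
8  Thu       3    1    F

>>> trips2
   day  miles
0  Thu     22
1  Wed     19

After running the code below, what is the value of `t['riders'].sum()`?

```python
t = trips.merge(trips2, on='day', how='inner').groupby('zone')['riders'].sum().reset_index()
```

merge on 'day' (how='inner') → 4 rows:
   day  riders  tip zone  miles
0  Thu       6   15    E     22
1  Wed       4   22    C     19
2  Wed       1   19    C     19
3  Thu       3    1    F     22
group by zone, sum of riders:
zone
C    5
E    6
F    3
Name: riders, dtype: int64
reset_index():
  zone  riders
0    C       5
1    E       6
2    F       3

14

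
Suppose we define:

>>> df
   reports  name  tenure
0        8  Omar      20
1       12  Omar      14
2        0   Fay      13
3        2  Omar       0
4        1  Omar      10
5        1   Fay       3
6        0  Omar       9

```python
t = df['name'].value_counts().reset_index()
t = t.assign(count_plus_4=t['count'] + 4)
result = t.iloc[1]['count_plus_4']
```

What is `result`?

6

value_counts of name:
name
Omar    5
Fay     2
Name: count, dtype: int64
reset_index():
   name  count
0  Omar      5
1   Fay      2
add column count_plus_4 = t['count'] + 4:
   name  count  count_plus_4
0  Omar      5             9
1   Fay      2             6
Taking the value at position 1, column 'count_plus_4' gives 6.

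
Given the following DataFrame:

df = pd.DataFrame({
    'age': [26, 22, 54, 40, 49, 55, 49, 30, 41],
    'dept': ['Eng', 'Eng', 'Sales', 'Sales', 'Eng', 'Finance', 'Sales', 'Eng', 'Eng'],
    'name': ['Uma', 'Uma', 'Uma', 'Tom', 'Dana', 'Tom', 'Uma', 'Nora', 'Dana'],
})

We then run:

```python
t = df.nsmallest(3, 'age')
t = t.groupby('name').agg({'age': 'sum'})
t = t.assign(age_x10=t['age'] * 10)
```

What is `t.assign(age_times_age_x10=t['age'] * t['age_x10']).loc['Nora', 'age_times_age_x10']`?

take 3 rows with smallest age:
   age dept  name
1   22  Eng   Uma
0   26  Eng   Uma
7   30  Eng  Nora
group by name, sum of age:
      age
name     
Nora   30
Uma    48
add column age_x10 = t['age'] * 10:
      age  age_x10
name              
Nora   30      300
Uma    48      480
add column age_times_age_x10 = t['age'] * t['age_x10']:
      age  age_x10  age_times_age_x10
name                                 
Nora   30      300               9000
Uma    48      480              23040

9000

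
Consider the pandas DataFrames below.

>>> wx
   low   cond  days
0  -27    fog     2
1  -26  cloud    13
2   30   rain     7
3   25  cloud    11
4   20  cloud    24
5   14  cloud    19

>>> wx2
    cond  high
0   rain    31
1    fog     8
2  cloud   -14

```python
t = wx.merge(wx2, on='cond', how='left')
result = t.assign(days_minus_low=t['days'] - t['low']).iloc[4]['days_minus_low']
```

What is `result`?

4

merge on 'cond' (how='left') → 6 rows:
   low   cond  days  high
0  -27    fog     2     8
1  -26  cloud    13   -14
2   30   rain     7    31
3   25  cloud    11   -14
4   20  cloud    24   -14
5   14  cloud    19   -14
add column days_minus_low = t['days'] - t['low']:
   low   cond  days  high  days_minus_low
0  -27    fog     2     8              29
1  -26  cloud    13   -14              39
2   30   rain     7    31             -23
3   25  cloud    11   -14             -14
4   20  cloud    24   -14               4
5   14  cloud    19   -14               5
Then the value at position 4, column 'days_minus_low': 4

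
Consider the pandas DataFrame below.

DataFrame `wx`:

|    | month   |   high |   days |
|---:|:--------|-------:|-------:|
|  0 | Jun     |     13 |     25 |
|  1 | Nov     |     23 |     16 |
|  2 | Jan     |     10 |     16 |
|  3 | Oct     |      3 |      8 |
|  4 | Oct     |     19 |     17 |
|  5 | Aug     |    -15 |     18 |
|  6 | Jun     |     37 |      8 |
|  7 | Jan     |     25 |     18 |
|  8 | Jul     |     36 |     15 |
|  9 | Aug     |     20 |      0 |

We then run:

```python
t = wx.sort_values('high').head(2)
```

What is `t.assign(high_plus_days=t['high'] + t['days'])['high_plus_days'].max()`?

sort by high:
  month  high  days
5   Aug   -15    18
3   Oct     3     8
2   Jan    10    16
0   Jun    13    25
4   Oct    19    17
9   Aug    20     0
1   Nov    23    16
7   Jan    25    18
8   Jul    36    15
6   Jun    37     8
take first 2 rows:
  month  high  days
5   Aug   -15    18
3   Oct     3     8
add column high_plus_days = t['high'] + t['days']:
  month  high  days  high_plus_days
5   Aug   -15    18               3
3   Oct     3     8              11
Finally, max of column 'high_plus_days' = 11.

11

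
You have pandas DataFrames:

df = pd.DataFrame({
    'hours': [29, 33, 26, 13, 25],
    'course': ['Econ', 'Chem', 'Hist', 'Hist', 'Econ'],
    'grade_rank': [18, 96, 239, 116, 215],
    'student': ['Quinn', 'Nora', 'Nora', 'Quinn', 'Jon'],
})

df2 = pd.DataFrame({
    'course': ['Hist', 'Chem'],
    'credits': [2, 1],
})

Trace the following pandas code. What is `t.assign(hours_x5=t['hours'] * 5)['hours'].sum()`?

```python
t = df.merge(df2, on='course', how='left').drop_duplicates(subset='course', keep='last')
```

merge on 'course' (how='left') → 5 rows:
   hours course  grade_rank student  credits
0     29   Econ          18   Quinn      NaN
1     33   Chem          96    Nora      1.0
2     26   Hist         239    Nora      2.0
3     13   Hist         116   Quinn      2.0
4     25   Econ         215     Jon      NaN
drop duplicate course (keep=last):
   hours course  grade_rank student  credits
1     33   Chem          96    Nora      1.0
3     13   Hist         116   Quinn      2.0
4     25   Econ         215     Jon      NaN
add column hours_x5 = t['hours'] * 5:
   hours course  grade_rank student  credits  hours_x5
1     33   Chem          96    Nora      1.0       165
3     13   Hist         116   Quinn      2.0        65
4     25   Econ         215     Jon      NaN       125

71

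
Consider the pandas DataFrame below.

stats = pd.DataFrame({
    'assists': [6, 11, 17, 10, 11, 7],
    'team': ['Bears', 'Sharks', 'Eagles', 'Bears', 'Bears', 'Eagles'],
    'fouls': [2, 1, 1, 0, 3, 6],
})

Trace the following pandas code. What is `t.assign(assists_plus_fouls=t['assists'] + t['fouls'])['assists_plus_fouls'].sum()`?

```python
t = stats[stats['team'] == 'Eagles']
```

31

filter rows where team == 'Eagles':
   assists    team  fouls
2       17  Eagles      1
5        7  Eagles      6
add column assists_plus_fouls = t['assists'] + t['fouls']:
   assists    team  fouls  assists_plus_fouls
2       17  Eagles      1                  18
5        7  Eagles      6                  13
Finally, sum of column 'assists_plus_fouls' = 31.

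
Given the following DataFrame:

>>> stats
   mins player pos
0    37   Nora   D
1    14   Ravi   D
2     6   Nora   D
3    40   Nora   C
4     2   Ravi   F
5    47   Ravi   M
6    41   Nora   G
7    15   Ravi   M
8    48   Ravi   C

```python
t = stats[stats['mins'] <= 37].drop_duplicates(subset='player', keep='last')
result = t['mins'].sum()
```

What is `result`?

filter rows where mins <= 37:
   mins player pos
0    37   Nora   D
1    14   Ravi   D
2     6   Nora   D
4     2   Ravi   F
7    15   Ravi   M
drop duplicate player (keep=last):
   mins player pos
2     6   Nora   D
7    15   Ravi   M
Taking the sum of column 'mins' gives 21.

21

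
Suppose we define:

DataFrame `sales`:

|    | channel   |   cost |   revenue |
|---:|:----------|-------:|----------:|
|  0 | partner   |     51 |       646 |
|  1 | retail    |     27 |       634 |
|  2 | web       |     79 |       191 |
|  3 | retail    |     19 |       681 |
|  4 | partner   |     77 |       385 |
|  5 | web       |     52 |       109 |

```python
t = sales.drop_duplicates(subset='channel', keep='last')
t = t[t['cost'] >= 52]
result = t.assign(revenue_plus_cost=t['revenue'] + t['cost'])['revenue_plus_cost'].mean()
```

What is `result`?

drop duplicate channel (keep=last):
   channel  cost  revenue
3   retail    19      681
4  partner    77      385
5      web    52      109
filter rows where cost >= 52:
   channel  cost  revenue
4  partner    77      385
5      web    52      109
add column revenue_plus_cost = t['revenue'] + t['cost']:
   channel  cost  revenue  revenue_plus_cost
4  partner    77      385                462
5      web    52      109                161
Hence 311.5.

311.5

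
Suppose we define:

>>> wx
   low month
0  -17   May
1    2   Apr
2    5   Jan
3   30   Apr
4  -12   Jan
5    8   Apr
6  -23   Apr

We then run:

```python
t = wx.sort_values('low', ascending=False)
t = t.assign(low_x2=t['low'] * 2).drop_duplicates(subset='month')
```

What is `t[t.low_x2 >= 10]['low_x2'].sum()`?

70

sort by low descending:
   low month
3   30   Apr
5    8   Apr
2    5   Jan
1    2   Apr
4  -12   Jan
0  -17   May
6  -23   Apr
add column low_x2 = t['low'] * 2:
   low month  low_x2
3   30   Apr      60
5    8   Apr      16
2    5   Jan      10
1    2   Apr       4
4  -12   Jan     -24
0  -17   May     -34
6  -23   Apr     -46
drop duplicate month (keep=first):
   low month  low_x2
3   30   Apr      60
2    5   Jan      10
0  -17   May     -34
filter rows where low_x2 >= 10:
   low month  low_x2
3   30   Apr      60
2    5   Jan      10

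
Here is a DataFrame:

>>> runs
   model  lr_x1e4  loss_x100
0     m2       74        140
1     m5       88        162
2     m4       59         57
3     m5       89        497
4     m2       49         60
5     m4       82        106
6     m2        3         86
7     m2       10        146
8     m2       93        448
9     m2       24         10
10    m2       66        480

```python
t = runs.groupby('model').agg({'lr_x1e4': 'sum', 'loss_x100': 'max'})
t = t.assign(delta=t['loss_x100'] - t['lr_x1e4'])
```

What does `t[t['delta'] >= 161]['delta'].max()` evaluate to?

group by model: sum(lr_x1e4), max(loss_x100):
       lr_x1e4  loss_x100
model                    
m2         319        480
m4         141        106
m5         177        497
add column delta = t['loss_x100'] - t['lr_x1e4']:
       lr_x1e4  loss_x100  delta
model                           
m2         319        480    161
m4         141        106    -35
m5         177        497    320
filter rows where delta >= 161:
       lr_x1e4  loss_x100  delta
model                           
m2         319        480    161
m5         177        497    320

320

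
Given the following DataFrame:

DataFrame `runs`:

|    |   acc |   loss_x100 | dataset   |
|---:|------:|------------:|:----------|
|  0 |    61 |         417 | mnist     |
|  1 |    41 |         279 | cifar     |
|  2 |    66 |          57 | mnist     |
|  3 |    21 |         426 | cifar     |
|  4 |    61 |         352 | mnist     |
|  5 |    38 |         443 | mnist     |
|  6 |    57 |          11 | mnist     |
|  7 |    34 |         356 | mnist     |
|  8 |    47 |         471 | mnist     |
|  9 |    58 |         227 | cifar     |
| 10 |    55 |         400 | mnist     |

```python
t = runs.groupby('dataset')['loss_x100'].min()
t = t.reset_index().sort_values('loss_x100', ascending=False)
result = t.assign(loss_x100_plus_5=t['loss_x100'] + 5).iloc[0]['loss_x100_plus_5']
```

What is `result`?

232

group by dataset, min of loss_x100:
dataset
cifar    227
mnist     11
Name: loss_x100, dtype: int64
reset_index():
  dataset  loss_x100
0   cifar        227
1   mnist         11
sort by loss_x100 descending:
  dataset  loss_x100
0   cifar        227
1   mnist         11
add column loss_x100_plus_5 = t['loss_x100'] + 5:
  dataset  loss_x100  loss_x100_plus_5
0   cifar        227               232
1   mnist         11                16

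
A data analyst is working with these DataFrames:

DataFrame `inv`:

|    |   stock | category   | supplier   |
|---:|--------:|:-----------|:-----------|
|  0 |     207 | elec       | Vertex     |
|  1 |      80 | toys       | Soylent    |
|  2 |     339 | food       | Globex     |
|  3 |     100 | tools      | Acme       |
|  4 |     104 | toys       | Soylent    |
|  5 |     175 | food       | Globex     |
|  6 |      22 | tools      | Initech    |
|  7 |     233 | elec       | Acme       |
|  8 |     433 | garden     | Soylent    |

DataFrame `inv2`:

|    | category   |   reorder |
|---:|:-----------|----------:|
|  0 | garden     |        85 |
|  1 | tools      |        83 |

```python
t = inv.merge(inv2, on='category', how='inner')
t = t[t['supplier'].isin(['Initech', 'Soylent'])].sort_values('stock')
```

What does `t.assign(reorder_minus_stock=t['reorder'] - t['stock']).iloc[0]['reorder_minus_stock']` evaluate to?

61

merge on 'category' (how='inner') → 3 rows:
   stock category supplier  reorder
0    100    tools     Acme       83
1     22    tools  Initech       83
2    433   garden  Soylent       85
filter rows where supplier in ['Initech', 'Soylent']:
   stock category supplier  reorder
1     22    tools  Initech       83
2    433   garden  Soylent       85
sort by stock:
   stock category supplier  reorder
1     22    tools  Initech       83
2    433   garden  Soylent       85
add column reorder_minus_stock = t['reorder'] - t['stock']:
   stock category supplier  reorder  reorder_minus_stock
1     22    tools  Initech       83                   61
2    433   garden  Soylent       85                 -348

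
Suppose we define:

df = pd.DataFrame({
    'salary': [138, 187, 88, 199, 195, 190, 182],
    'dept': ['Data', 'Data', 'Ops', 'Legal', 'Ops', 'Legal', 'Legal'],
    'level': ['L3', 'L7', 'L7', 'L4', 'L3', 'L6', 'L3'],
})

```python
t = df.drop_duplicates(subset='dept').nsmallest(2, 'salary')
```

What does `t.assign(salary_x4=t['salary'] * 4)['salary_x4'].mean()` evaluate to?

452.0

drop duplicate dept (keep=first):
   salary   dept level
0     138   Data    L3
2      88    Ops    L7
3     199  Legal    L4
take 2 rows with smallest salary:
   salary  dept level
2      88   Ops    L7
0     138  Data    L3
add column salary_x4 = t['salary'] * 4:
   salary  dept level  salary_x4
2      88   Ops    L7        352
0     138  Data    L3        552
Then the mean of column 'salary_x4': 452.0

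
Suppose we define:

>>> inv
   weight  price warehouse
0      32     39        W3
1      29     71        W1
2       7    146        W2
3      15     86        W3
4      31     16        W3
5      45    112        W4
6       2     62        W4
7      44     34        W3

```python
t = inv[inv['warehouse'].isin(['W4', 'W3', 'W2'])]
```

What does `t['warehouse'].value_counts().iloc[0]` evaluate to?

4

filter rows where warehouse in ['W4', 'W3', 'W2']:
   weight  price warehouse
0      32     39        W3
2       7    146        W2
3      15     86        W3
4      31     16        W3
5      45    112        W4
6       2     62        W4
7      44     34        W3
value_counts of warehouse:
warehouse
W3    4
W4    2
W2    1
Name: count, dtype: int64
Then the value at position 0: 4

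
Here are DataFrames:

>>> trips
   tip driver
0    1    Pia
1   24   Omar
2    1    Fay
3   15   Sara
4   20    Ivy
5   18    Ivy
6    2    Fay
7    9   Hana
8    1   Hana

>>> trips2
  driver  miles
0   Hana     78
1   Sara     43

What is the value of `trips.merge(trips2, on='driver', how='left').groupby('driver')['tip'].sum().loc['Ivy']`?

38

merge on 'driver' (how='left') → 9 rows:
   tip driver  miles
0    1    Pia    NaN
1   24   Omar    NaN
2    1    Fay    NaN
3   15   Sara   43.0
4   20    Ivy    NaN
5   18    Ivy    NaN
6    2    Fay    NaN
7    9   Hana   78.0
8    1   Hana   78.0
group by driver, sum of tip:
driver
Fay      3
Hana    10
Ivy     38
Omar    24
Pia      1
Sara    15
Name: tip, dtype: int64
The value at index 'Ivy' is 38.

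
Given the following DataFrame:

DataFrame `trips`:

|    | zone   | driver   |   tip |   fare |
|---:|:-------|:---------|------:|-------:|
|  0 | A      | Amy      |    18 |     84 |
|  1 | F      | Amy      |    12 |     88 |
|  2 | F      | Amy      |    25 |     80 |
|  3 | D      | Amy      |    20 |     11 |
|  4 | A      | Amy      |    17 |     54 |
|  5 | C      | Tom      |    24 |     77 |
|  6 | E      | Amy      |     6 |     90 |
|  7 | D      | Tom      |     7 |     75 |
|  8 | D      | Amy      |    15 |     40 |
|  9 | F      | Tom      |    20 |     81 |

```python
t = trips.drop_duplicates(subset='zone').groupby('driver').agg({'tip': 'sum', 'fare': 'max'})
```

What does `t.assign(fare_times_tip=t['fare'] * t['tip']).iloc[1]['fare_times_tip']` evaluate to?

drop duplicate zone (keep=first):
  zone driver  tip  fare
0    A    Amy   18    84
1    F    Amy   12    88
3    D    Amy   20    11
5    C    Tom   24    77
6    E    Amy    6    90
group by driver: sum(tip), max(fare):
        tip  fare
driver           
Amy      56    90
Tom      24    77
add column fare_times_tip = t['fare'] * t['tip']:
        tip  fare  fare_times_tip
driver                           
Amy      56    90            5040
Tom      24    77            1848
The value at position 1, column 'fare_times_tip' is 1848.

1848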